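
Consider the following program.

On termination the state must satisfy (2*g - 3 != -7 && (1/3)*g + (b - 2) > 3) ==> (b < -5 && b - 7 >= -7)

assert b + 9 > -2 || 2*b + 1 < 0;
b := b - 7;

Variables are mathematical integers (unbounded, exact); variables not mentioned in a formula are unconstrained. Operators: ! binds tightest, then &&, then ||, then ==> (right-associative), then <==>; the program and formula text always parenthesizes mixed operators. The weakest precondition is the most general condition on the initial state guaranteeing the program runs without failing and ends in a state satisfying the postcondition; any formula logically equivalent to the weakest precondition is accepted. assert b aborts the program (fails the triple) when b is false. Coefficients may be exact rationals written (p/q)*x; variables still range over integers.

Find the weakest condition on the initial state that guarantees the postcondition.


Working backward. After the program, the postcondition (2*g - 3 != -7 && (1/3)*g + (b - 2) > 3) ==> (b < -5 && b - 7 >= -7) must hold; in canonical form it is (2*g != -4 && b + (1/3)*g > 5) ==> (b < -5 && b >= 0).
Before b := b - 7: (2*g != -4 && b + (1/3)*g > 12) ==> (b < 2 && b >= 7)
Before assert b + 9 > -2 || 2*b + 1 < 0: (b > -11 || 2*b < -1) && ((2*g != -4 && b + (1/3)*g > 12) ==> (b < 2 && b >= 7))
Answer: WP = (b > -11 || 2*b < -1) && ((2*g != -4 && b + (1/3)*g > 12) ==> (b < 2 && b >= 7))


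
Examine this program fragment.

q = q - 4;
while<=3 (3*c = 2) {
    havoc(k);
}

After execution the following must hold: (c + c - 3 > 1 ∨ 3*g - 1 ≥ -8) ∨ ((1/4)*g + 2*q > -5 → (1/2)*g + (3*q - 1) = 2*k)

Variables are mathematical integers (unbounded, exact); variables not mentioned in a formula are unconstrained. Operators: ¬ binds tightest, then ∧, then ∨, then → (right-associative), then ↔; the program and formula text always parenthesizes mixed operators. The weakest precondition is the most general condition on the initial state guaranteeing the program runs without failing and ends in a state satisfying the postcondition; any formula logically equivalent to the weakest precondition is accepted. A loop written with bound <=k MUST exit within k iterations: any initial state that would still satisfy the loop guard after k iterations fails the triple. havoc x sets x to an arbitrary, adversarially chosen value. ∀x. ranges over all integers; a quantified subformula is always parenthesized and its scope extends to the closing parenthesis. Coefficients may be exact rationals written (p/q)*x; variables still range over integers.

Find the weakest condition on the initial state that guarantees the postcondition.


Working backward. After the program, the postcondition (c + c - 3 > 1 ∨ 3*g - 1 ≥ -8) ∨ ((1/4)*g + 2*q > -5 → (1/2)*g + (3*q - 1) = 2*k) must hold; in canonical form it is 2*c > 4 ∨ 3*g ≥ -7 ∨ ((1/4)*g + 2*q > -5 → (1/2)*g + 3*q = 2*k + 1).
Before the loop (bound <=3), unroll the exhaustion recursion (WP_0 = exit-now case; WP_j = one more guarded iteration, up to j = 3):
  WP_0: (¬(3*c = 2)) ∧ (2*c > 4 ∨ 3*g ≥ -7 ∨ ((1/4)*g + 2*q > -5 → (1/2)*g + 3*q = 2*k + 1))
  WP_1: (3*c = 2 → (∀k_1. ((¬(3*c = 2)) ∧ (2*c > 4 ∨ 3*g ≥ -7 ∨ ((1/4)*g + 2*q > -5 → (1/2)*g + 3*q = 2*k_1 + 1))))) ∧ ((¬(3*c = 2)) → (2*c > 4 ∨ 3*g ≥ -7 ∨ ((1/4)*g + 2*q > -5 → (1/2)*g + 3*q = 2*k + 1)))
  WP_2: (3*c = 2 → (∀k_2. ((3*c = 2 → (∀k_1. ((¬(3*c = 2)) ∧ (2*c > 4 ∨ 3*g ≥ -7 ∨ ((1/4)*g + 2*q > -5 → (1/2)*g + 3*q = 2*k_1 + 1))))) ∧ ((¬(3*c = 2)) → (2*c > 4 ∨ 3*g ≥ -7 ∨ ((1/4)*g + 2*q > -5 → (1/2)*g + 3*q = 2*k_2 + 1)))))) ∧ ((¬(3*c = 2)) → (2*c > 4 ∨ 3*g ≥ -7 ∨ ((1/4)*g + 2*q > -5 → (1/2)*g + 3*q = 2*k + 1)))
  WP_3: (3*c = 2 → (∀k_3. ((3*c = 2 → (∀k_2. ((3*c = 2 → (∀k_1. ((¬(3*c = 2)) ∧ (2*c > 4 ∨ 3*g ≥ -7 ∨ ((1/4)*g + 2*q > -5 → (1/2)*g + 3*q = 2*k_1 + 1))))) ∧ ((¬(3*c = 2)) → (2*c > 4 ∨ 3*g ≥ -7 ∨ ((1/4)*g + 2*q > -5 → (1/2)*g + 3*q = 2*k_2 + 1)))))) ∧ ((¬(3*c = 2)) → (2*c > 4 ∨ 3*g ≥ -7 ∨ ((1/4)*g + 2*q > -5 → (1/2)*g + 3*q = 2*k_3 + 1)))))) ∧ ((¬(3*c = 2)) → (2*c > 4 ∨ 3*g ≥ -7 ∨ ((1/4)*g + 2*q > -5 → (1/2)*g + 3*q = 2*k + 1)))
So before the loop: (3*c = 2 → (∀k_3. ((3*c = 2 → (∀k_2. ((3*c = 2 → (∀k_1. ((¬(3*c = 2)) ∧ (2*c > 4 ∨ 3*g ≥ -7 ∨ ((1/4)*g + 2*q > -5 → (1/2)*g + 3*q = 2*k_1 + 1))))) ∧ ((¬(3*c = 2)) → (2*c > 4 ∨ 3*g ≥ -7 ∨ ((1/4)*g + 2*q > -5 → (1/2)*g + 3*q = 2*k_2 + 1)))))) ∧ ((¬(3*c = 2)) → (2*c > 4 ∨ 3*g ≥ -7 ∨ ((1/4)*g + 2*q > -5 → (1/2)*g + 3*q = 2*k_3 + 1)))))) ∧ ((¬(3*c = 2)) → (2*c > 4 ∨ 3*g ≥ -7 ∨ ((1/4)*g + 2*q > -5 → (1/2)*g + 3*q = 2*k + 1)))
Before q := q - 4: (3*c = 2 → (∀k_3. ((3*c = 2 → (∀k_2. ((3*c = 2 → (∀k_1. ((¬(3*c = 2)) ∧ (2*c > 4 ∨ 3*g ≥ -7 ∨ ((1/4)*g + 2*q > 3 → (1/2)*g + 3*q = 2*k_1 + 13))))) ∧ ((¬(3*c = 2)) → (2*c > 4 ∨ 3*g ≥ -7 ∨ ((1/4)*g + 2*q > 3 → (1/2)*g + 3*q = 2*k_2 + 13)))))) ∧ ((¬(3*c = 2)) → (2*c > 4 ∨ 3*g ≥ -7 ∨ ((1/4)*g + 2*q > 3 → (1/2)*g + 3*q = 2*k_3 + 13)))))) ∧ ((¬(3*c = 2)) → (2*c > 4 ∨ 3*g ≥ -7 ∨ ((1/4)*g + 2*q > 3 → (1/2)*g + 3*q = 2*k + 13)))
Answer: WP = (3*c = 2 → (∀k_3. ((3*c = 2 → (∀k_2. ((3*c = 2 → (∀k_1. ((¬(3*c = 2)) ∧ (2*c > 4 ∨ 3*g ≥ -7 ∨ ((1/4)*g + 2*q > 3 → (1/2)*g + 3*q = 2*k_1 + 13))))) ∧ ((¬(3*c = 2)) → (2*c > 4 ∨ 3*g ≥ -7 ∨ ((1/4)*g + 2*q > 3 → (1/2)*g + 3*q = 2*k_2 + 13)))))) ∧ ((¬(3*c = 2)) → (2*c > 4 ∨ 3*g ≥ -7 ∨ ((1/4)*g + 2*q > 3 → (1/2)*g + 3*q = 2*k_3 + 13)))))) ∧ ((¬(3*c = 2)) → (2*c > 4 ∨ 3*g ≥ -7 ∨ ((1/4)*g + 2*q > 3 → (1/2)*g + 3*q = 2*k + 13)))


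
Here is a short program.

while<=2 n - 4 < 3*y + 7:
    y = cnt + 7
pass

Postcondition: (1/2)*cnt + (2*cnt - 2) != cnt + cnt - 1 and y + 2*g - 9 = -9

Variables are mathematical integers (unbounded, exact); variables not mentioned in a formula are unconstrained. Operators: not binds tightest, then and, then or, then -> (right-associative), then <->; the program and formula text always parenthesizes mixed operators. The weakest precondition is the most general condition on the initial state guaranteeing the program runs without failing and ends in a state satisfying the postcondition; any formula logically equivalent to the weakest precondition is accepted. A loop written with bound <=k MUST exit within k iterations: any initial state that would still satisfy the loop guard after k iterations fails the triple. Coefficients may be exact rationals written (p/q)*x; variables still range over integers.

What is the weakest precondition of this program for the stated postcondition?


Working backward. After the program, the postcondition (1/2)*cnt + (2*cnt - 2) != cnt + cnt - 1 and y + 2*g - 9 = -9 must hold; in canonical form it is (1/2)*cnt != 1 and 2*g + y = 0.
Before skip: (1/2)*cnt != 1 and 2*g + y = 0
Before the loop (bound <=2), unroll the exhaustion recursion (WP_0 = exit-now case; WP_j = one more guarded iteration, up to j = 2):
  WP_0: (not (n < 3*y + 11)) and (1/2)*cnt != 1 and 2*g + y = 0
  WP_1: (n < 3*y + 11 -> ((not (n < 3*cnt + 32)) and (1/2)*cnt != 1 and cnt + 2*g = -7)) and ((not (n < 3*y + 11)) -> ((1/2)*cnt != 1 and 2*g + y = 0))
  WP_2: (n < 3*y + 11 -> ((n < 3*cnt + 32 -> ((not (n < 3*cnt + 32)) and (1/2)*cnt != 1 and cnt + 2*g = -7)) and ((not (n < 3*cnt + 32)) -> ((1/2)*cnt != 1 and cnt + 2*g = -7)))) and ((not (n < 3*y + 11)) -> ((1/2)*cnt != 1 and 2*g + y = 0))
So before the loop: (n < 3*y + 11 -> ((n < 3*cnt + 32 -> ((not (n < 3*cnt + 32)) and (1/2)*cnt != 1 and cnt + 2*g = -7)) and ((not (n < 3*cnt + 32)) -> ((1/2)*cnt != 1 and cnt + 2*g = -7)))) and ((not (n < 3*y + 11)) -> ((1/2)*cnt != 1 and 2*g + y = 0))
Answer: WP = (n < 3*y + 11 -> ((n < 3*cnt + 32 -> ((not (n < 3*cnt + 32)) and (1/2)*cnt != 1 and cnt + 2*g = -7)) and ((not (n < 3*cnt + 32)) -> ((1/2)*cnt != 1 and cnt + 2*g = -7)))) and ((not (n < 3*y + 11)) -> ((1/2)*cnt != 1 and 2*g + y = 0))


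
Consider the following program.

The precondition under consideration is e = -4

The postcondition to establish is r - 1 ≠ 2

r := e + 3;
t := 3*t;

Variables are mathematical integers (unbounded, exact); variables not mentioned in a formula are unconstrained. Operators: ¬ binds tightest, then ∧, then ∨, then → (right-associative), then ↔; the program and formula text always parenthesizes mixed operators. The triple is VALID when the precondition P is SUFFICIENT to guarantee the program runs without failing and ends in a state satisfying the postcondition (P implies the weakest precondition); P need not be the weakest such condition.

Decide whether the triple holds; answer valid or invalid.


Working backward. After the program, the postcondition r - 1 ≠ 2 must hold; in canonical form it is r ≠ 3.
Before t := 3*t: r ≠ 3
Before r := e + 3: e ≠ 0
The weakest precondition is e ≠ 0.
Check whether e = -4 implies it.
Every state satisfying the precondition satisfies the weakest precondition: the implication holds.
Answer: valid


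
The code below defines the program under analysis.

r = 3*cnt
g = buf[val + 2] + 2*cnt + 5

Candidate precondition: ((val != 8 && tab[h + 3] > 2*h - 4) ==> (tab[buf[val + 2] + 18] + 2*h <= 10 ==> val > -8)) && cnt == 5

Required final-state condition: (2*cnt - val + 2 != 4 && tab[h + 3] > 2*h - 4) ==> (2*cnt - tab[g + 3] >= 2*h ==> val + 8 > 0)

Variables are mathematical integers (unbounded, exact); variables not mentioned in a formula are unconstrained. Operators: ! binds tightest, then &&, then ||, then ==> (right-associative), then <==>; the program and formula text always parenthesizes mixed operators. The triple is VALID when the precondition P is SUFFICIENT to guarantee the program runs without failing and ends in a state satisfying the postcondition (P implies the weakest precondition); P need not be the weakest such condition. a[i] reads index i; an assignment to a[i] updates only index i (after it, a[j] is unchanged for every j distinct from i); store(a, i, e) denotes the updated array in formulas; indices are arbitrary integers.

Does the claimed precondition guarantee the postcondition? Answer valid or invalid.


Working backward. After the program, the postcondition (2*cnt - val + 2 != 4 && tab[h + 3] > 2*h - 4) ==> (2*cnt - tab[g + 3] >= 2*h ==> val + 8 > 0) must hold; in canonical form it is (2*cnt != val + 2 && tab[h + 3] > 2*h - 4) ==> (2*cnt >= tab[g + 3] + 2*h ==> val > -8).
Before g := buf[val + 2] + 2*cnt + 5: (2*cnt != val + 2 && tab[h + 3] > 2*h - 4) ==> (2*cnt >= tab[buf[val + 2] + 2*cnt + 8] + 2*h ==> val > -8)
Before r := 3*cnt: (2*cnt != val + 2 && tab[h + 3] > 2*h - 4) ==> (2*cnt >= tab[buf[val + 2] + 2*cnt + 8] + 2*h ==> val > -8)
The weakest precondition is (2*cnt != val + 2 && tab[h + 3] > 2*h - 4) ==> (2*cnt >= tab[buf[val + 2] + 2*cnt + 8] + 2*h ==> val > -8).
Check whether ((val != 8 && tab[h + 3] > 2*h - 4) ==> (tab[buf[val + 2] + 18] + 2*h <= 10 ==> val > -8)) && cnt == 5 implies it.
Every state satisfying the precondition satisfies the weakest precondition: the implication holds.
Answer: valid


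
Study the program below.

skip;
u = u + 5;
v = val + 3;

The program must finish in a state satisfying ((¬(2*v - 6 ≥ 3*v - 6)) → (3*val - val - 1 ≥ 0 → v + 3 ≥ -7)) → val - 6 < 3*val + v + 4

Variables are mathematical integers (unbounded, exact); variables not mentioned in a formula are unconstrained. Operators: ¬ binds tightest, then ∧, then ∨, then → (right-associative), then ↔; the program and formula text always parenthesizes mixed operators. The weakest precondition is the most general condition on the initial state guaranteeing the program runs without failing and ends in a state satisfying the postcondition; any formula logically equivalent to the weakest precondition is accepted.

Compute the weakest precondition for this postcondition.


Working backward. After the program, the postcondition ((¬(2*v - 6 ≥ 3*v - 6)) → (3*val - val - 1 ≥ 0 → v + 3 ≥ -7)) → val - 6 < 3*val + v + 4 must hold; in canonical form it is ((¬(v ≤ 0)) → (2*val ≥ 1 → v ≥ -10)) → v + 2*val > -10.
Before v := val + 3: ((¬(val ≤ -3)) → (2*val ≥ 1 → val ≥ -13)) → 3*val > -13
Before u := u + 5: ((¬(val ≤ -3)) → (2*val ≥ 1 → val ≥ -13)) → 3*val > -13
Before skip: ((¬(val ≤ -3)) → (2*val ≥ 1 → val ≥ -13)) → 3*val > -13
Answer: WP = ((¬(val ≤ -3)) → (2*val ≥ 1 → val ≥ -13)) → 3*val > -13


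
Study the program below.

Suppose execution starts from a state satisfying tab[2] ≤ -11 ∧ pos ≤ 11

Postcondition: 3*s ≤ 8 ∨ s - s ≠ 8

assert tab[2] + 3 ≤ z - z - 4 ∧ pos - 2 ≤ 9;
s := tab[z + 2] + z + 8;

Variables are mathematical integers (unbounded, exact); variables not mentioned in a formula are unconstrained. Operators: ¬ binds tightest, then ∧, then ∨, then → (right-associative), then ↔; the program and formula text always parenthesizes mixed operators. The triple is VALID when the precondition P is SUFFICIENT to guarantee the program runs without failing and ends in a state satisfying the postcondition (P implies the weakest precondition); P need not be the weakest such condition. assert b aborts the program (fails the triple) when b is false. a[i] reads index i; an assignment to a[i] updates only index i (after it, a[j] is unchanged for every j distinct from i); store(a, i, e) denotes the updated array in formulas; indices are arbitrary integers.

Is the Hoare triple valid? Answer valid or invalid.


Working backward. After the program, the postcondition 3*s ≤ 8 ∨ s - s ≠ 8 must hold; in canonical form it is true.
Before s := tab[z + 2] + z + 8: true
Before assert tab[2] + 3 ≤ z - z - 4 ∧ pos - 2 ≤ 9: tab[2] ≤ -7 ∧ pos ≤ 11
The weakest precondition is tab[2] ≤ -7 ∧ pos ≤ 11.
Check whether tab[2] ≤ -11 ∧ pos ≤ 11 implies it.
Every state satisfying the precondition satisfies the weakest precondition: the implication holds.
Answer: valid


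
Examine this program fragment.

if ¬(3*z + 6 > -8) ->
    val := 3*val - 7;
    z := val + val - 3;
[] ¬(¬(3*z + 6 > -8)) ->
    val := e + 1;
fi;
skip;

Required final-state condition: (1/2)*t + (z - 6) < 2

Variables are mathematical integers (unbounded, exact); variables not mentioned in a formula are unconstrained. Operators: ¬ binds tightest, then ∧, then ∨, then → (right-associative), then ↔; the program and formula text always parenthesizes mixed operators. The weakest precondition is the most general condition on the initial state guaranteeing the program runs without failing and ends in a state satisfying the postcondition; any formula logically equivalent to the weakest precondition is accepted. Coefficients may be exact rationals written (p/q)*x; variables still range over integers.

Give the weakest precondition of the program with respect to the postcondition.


Working backward. After the program, the postcondition (1/2)*t + (z - 6) < 2 must hold; in canonical form it is (1/2)*t + z < 8.
Before skip: (1/2)*t + z < 8
Then branch requires (1/2)*t + 6*val < 25; else branch requires (1/2)*t + z < 8.
Before the if: ((¬(3*z > -14)) → (1/2)*t + 6*val < 25) ∧ (3*z > -14 → (1/2)*t + z < 8)
Answer: WP = ((¬(3*z > -14)) → (1/2)*t + 6*val < 25) ∧ (3*z > -14 → (1/2)*t + z < 8)


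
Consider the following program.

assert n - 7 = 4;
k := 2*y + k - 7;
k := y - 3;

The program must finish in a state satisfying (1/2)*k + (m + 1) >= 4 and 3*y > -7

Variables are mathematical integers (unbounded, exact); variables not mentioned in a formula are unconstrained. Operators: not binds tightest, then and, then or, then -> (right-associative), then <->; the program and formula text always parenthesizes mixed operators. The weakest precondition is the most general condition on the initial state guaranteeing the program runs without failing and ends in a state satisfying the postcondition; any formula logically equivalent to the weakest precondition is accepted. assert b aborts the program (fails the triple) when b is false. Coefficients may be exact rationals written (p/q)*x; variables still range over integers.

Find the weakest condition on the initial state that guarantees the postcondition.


Working backward. After the program, the postcondition (1/2)*k + (m + 1) >= 4 and 3*y > -7 must hold; in canonical form it is (1/2)*k + m >= 3 and 3*y > -7.
Before k := y - 3: m + (1/2)*y >= 9/2 and 3*y > -7
Before k := 2*y + k - 7: m + (1/2)*y >= 9/2 and 3*y > -7
Before assert n - 7 = 4: n = 11 and m + (1/2)*y >= 9/2 and 3*y > -7
Answer: WP = n = 11 and m + (1/2)*y >= 9/2 and 3*y > -7


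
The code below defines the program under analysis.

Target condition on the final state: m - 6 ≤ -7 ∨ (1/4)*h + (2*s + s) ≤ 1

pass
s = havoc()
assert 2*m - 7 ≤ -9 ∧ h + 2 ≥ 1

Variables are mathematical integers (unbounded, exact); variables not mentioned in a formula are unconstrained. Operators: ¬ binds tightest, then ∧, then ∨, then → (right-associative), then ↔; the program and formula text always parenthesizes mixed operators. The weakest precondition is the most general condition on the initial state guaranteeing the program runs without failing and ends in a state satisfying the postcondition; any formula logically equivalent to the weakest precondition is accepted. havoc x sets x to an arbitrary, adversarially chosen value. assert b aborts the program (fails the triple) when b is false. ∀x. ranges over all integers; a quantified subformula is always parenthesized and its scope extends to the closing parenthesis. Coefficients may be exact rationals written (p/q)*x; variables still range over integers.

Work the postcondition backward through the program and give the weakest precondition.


Working backward. After the program, the postcondition m - 6 ≤ -7 ∨ (1/4)*h + (2*s + s) ≤ 1 must hold; in canonical form it is m ≤ -1 ∨ (1/4)*h + 3*s ≤ 1.
Before assert 2*m - 7 ≤ -9 ∧ h + 2 ≥ 1: 2*m ≤ -2 ∧ h ≥ -1 ∧ (m ≤ -1 ∨ (1/4)*h + 3*s ≤ 1)
Before havoc s: ∀s_1. (2*m ≤ -2 ∧ h ≥ -1 ∧ (m ≤ -1 ∨ (1/4)*h + 3*s_1 ≤ 1))
Before skip: ∀s_1. (2*m ≤ -2 ∧ h ≥ -1 ∧ (m ≤ -1 ∨ (1/4)*h + 3*s_1 ≤ 1))
Answer: WP = ∀s_1. (2*m ≤ -2 ∧ h ≥ -1 ∧ (m ≤ -1 ∨ (1/4)*h + 3*s_1 ≤ 1))


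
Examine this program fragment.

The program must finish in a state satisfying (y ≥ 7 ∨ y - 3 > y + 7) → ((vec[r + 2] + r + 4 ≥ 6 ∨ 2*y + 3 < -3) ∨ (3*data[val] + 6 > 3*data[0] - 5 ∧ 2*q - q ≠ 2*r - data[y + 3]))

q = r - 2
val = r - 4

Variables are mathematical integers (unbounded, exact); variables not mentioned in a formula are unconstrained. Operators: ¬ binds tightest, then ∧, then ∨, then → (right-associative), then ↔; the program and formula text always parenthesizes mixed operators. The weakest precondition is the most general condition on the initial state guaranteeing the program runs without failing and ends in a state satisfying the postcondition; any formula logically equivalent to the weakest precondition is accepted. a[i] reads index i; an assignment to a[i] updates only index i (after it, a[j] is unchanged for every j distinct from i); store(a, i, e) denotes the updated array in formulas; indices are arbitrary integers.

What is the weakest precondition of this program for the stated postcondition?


Working backward. After the program, the postcondition (y ≥ 7 ∨ y - 3 > y + 7) → ((vec[r + 2] + r + 4 ≥ 6 ∨ 2*y + 3 < -3) ∨ (3*data[val] + 6 > 3*data[0] - 5 ∧ 2*q - q ≠ 2*r - data[y + 3])) must hold; in canonical form it is y ≥ 7 → (vec[r + 2] + r ≥ 2 ∨ 2*y < -6 ∨ (3*data[val] > 3*data[0] - 11 ∧ data[y + 3] + q ≠ 2*r)).
Before val := r - 4: y ≥ 7 → (vec[r + 2] + r ≥ 2 ∨ 2*y < -6 ∨ (3*data[r - 4] > 3*data[0] - 11 ∧ data[y + 3] + q ≠ 2*r))
Before q := r - 2: y ≥ 7 → (vec[r + 2] + r ≥ 2 ∨ 2*y < -6 ∨ (3*data[r - 4] > 3*data[0] - 11 ∧ data[y + 3] ≠ r + 2))
Answer: WP = y ≥ 7 → (vec[r + 2] + r ≥ 2 ∨ 2*y < -6 ∨ (3*data[r - 4] > 3*data[0] - 11 ∧ data[y + 3] ≠ r + 2))


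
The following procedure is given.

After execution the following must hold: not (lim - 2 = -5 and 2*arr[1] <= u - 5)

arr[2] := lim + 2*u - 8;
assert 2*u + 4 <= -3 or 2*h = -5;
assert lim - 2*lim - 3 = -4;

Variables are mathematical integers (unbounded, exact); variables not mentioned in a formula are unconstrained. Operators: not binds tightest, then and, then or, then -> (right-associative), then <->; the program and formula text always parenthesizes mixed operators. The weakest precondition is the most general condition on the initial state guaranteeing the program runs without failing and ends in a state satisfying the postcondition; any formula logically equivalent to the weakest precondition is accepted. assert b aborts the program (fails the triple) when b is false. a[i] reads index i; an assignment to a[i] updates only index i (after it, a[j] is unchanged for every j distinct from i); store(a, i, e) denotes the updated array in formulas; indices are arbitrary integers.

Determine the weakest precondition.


Working backward. After the program, the postcondition not (lim - 2 = -5 and 2*arr[1] <= u - 5) must hold; in canonical form it is not (lim = -3 and 2*arr[1] <= u - 5).
Before assert lim - 2*lim - 3 = -4: lim = 1 and (not (lim = -3 and 2*arr[1] <= u - 5))
Before assert 2*u + 4 <= -3 or 2*h = -5: (2*u <= -7 or 2*h = -5) and lim = 1 and (not (lim = -3 and 2*arr[1] <= u - 5))
Before arr[2] := lim + 2*u - 8: (2*u <= -7 or 2*h = -5) and lim = 1 and (not (lim = -3 and 2*arr[1] <= u - 5))
Answer: WP = (2*u <= -7 or 2*h = -5) and lim = 1 and (not (lim = -3 and 2*arr[1] <= u - 5))


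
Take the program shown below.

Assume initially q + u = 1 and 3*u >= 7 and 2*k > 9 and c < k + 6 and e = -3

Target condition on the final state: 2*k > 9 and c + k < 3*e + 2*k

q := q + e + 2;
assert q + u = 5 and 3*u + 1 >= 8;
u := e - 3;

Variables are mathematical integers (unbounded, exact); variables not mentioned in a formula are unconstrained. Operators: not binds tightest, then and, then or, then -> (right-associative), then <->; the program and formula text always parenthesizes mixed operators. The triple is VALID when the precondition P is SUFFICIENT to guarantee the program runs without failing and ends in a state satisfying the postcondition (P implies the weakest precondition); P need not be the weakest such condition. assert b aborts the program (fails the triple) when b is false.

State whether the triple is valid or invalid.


Working backward. After the program, the postcondition 2*k > 9 and c + k < 3*e + 2*k must hold; in canonical form it is 2*k > 9 and c < 3*e + k.
Before u := e - 3: 2*k > 9 and c < 3*e + k
Before assert q + u = 5 and 3*u + 1 >= 8: q + u = 5 and 3*u >= 7 and 2*k > 9 and c < 3*e + k
Before q := q + e + 2: e + q + u = 3 and 3*u >= 7 and 2*k > 9 and c < 3*e + k
The weakest precondition is e + q + u = 3 and 3*u >= 7 and 2*k > 9 and c < 3*e + k.
Check whether q + u = 1 and 3*u >= 7 and 2*k > 9 and c < k + 6 and e = -3 implies it.
Countermodel: at the initial state c = 10, e = -3, k = 5, q = -2, u = 3, the precondition holds but the weakest precondition fails.
Answer: invalid


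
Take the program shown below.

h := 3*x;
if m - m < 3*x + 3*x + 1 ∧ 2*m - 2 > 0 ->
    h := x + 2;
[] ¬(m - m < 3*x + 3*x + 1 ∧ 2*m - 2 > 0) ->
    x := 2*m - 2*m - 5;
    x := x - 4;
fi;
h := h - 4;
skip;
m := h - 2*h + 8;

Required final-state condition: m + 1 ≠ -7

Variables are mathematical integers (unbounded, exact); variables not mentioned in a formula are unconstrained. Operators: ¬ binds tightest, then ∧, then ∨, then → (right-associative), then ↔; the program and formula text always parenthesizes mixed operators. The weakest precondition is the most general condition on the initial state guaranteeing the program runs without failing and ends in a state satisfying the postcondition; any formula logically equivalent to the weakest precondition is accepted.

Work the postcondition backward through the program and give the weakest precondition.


Working backward. After the program, the postcondition m + 1 ≠ -7 must hold; in canonical form it is m ≠ -8.
Before m := h - 2*h + 8: h ≠ 16
Before skip: h ≠ 16
Before h := h - 4: h ≠ 20
Then branch requires x ≠ 18; else branch requires h ≠ 20.
Before the if: ((6*x > -1 ∧ 2*m > 2) → x ≠ 18) ∧ ((¬(6*x > -1 ∧ 2*m > 2)) → h ≠ 20)
Before h := 3*x: ((6*x > -1 ∧ 2*m > 2) → x ≠ 18) ∧ ((¬(6*x > -1 ∧ 2*m > 2)) → 3*x ≠ 20)
Answer: WP = ((6*x > -1 ∧ 2*m > 2) → x ≠ 18) ∧ ((¬(6*x > -1 ∧ 2*m > 2)) → 3*x ≠ 20)


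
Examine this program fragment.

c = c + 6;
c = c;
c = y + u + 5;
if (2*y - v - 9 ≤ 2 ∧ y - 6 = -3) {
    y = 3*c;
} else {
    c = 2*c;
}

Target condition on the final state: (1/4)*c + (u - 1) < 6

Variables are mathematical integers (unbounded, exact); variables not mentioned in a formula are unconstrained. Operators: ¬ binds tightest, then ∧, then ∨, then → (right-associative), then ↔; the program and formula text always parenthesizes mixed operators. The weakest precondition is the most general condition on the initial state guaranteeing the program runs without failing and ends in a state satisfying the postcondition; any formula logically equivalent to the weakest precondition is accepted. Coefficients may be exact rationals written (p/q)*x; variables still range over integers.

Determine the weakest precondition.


Working backward. After the program, the postcondition (1/4)*c + (u - 1) < 6 must hold; in canonical form it is (1/4)*c + u < 7.
Then branch requires (1/4)*c + u < 7; else branch requires (1/2)*c + u < 7.
Before the if: ((2*y ≤ v + 11 ∧ y = 3) → (1/4)*c + u < 7) ∧ ((¬(2*y ≤ v + 11 ∧ y = 3)) → (1/2)*c + u < 7)
Before c := y + u + 5: ((2*y ≤ v + 11 ∧ y = 3) → (5/4)*u + (1/4)*y < 23/4) ∧ ((¬(2*y ≤ v + 11 ∧ y = 3)) → (3/2)*u + (1/2)*y < 9/2)
Before c := c: ((2*y ≤ v + 11 ∧ y = 3) → (5/4)*u + (1/4)*y < 23/4) ∧ ((¬(2*y ≤ v + 11 ∧ y = 3)) → (3/2)*u + (1/2)*y < 9/2)
Before c := c + 6: ((2*y ≤ v + 11 ∧ y = 3) → (5/4)*u + (1/4)*y < 23/4) ∧ ((¬(2*y ≤ v + 11 ∧ y = 3)) → (3/2)*u + (1/2)*y < 9/2)
Answer: WP = ((2*y ≤ v + 11 ∧ y = 3) → (5/4)*u + (1/4)*y < 23/4) ∧ ((¬(2*y ≤ v + 11 ∧ y = 3)) → (3/2)*u + (1/2)*y < 9/2)


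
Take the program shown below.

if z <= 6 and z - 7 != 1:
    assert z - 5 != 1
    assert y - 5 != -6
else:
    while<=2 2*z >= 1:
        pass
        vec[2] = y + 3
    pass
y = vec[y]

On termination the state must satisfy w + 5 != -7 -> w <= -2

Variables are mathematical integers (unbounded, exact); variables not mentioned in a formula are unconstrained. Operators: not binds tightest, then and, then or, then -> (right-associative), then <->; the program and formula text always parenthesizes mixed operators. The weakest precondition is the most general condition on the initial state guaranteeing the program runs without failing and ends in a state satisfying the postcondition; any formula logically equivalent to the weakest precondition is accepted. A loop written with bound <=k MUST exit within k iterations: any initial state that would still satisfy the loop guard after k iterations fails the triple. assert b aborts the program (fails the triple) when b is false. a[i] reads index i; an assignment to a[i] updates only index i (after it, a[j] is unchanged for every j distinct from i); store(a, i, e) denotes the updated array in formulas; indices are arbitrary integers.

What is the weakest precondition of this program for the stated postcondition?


Working backward. After the program, the postcondition w + 5 != -7 -> w <= -2 must hold; in canonical form it is w != -12 -> w <= -2.
Before y := vec[y]: w != -12 -> w <= -2
Then branch requires z != 6 and y != -1 and (w != -12 -> w <= -2); else branch requires (2*z >= 1 -> ((2*z >= 1 -> ((not (2*z >= 1)) and (w != -12 -> w <= -2))) and ((not (2*z >= 1)) -> (w != -12 -> w <= -2)))) and ((not (2*z >= 1)) -> (w != -12 -> w <= -2)).
Before the if: ((z <= 6 and z != 8) -> (z != 6 and y != -1 and (w != -12 -> w <= -2))) and ((not (z <= 6 and z != 8)) -> ((2*z >= 1 -> ((2*z >= 1 -> ((not (2*z >= 1)) and (w != -12 -> w <= -2))) and ((not (2*z >= 1)) -> (w != -12 -> w <= -2)))) and ((not (2*z >= 1)) -> (w != -12 -> w <= -2))))
Answer: WP = ((z <= 6 and z != 8) -> (z != 6 and y != -1 and (w != -12 -> w <= -2))) and ((not (z <= 6 and z != 8)) -> ((2*z >= 1 -> ((2*z >= 1 -> ((not (2*z >= 1)) and (w != -12 -> w <= -2))) and ((not (2*z >= 1)) -> (w != -12 -> w <= -2)))) and ((not (2*z >= 1)) -> (w != -12 -> w <= -2))))


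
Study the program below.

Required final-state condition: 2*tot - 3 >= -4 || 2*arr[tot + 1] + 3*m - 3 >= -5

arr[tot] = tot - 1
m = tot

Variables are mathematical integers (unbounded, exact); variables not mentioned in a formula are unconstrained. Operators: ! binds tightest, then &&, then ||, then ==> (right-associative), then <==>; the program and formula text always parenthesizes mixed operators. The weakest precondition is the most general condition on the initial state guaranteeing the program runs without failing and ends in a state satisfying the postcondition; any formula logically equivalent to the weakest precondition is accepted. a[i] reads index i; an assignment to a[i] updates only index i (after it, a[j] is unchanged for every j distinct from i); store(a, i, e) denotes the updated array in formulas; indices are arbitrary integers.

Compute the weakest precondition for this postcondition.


Working backward. After the program, the postcondition 2*tot - 3 >= -4 || 2*arr[tot + 1] + 3*m - 3 >= -5 must hold; in canonical form it is 2*tot >= -1 || 2*arr[tot + 1] + 3*m >= -2.
Before m := tot: 2*tot >= -1 || 2*arr[tot + 1] + 3*tot >= -2
Before arr[tot] := tot - 1: 2*tot >= -1 || 2*store(arr, tot, tot - 1)[tot + 1] + 3*tot >= -2
Answer: WP = 2*tot >= -1 || 2*store(arr, tot, tot - 1)[tot + 1] + 3*tot >= -2


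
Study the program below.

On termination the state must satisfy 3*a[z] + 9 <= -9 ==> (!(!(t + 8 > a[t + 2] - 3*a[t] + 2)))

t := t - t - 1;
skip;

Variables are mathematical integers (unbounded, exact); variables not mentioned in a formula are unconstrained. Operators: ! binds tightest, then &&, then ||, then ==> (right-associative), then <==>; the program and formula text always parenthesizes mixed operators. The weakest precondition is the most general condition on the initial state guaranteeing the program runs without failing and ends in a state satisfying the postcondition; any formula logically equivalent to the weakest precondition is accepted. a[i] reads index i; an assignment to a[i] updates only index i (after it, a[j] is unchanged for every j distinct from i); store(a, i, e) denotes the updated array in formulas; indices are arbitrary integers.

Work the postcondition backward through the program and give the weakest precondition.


Working backward. After the program, the postcondition 3*a[z] + 9 <= -9 ==> (!(!(t + 8 > a[t + 2] - 3*a[t] + 2))) must hold; in canonical form it is 3*a[z] <= -18 ==> 3*a[t] + t > a[t + 2] - 6.
Before skip: 3*a[z] <= -18 ==> 3*a[t] + t > a[t + 2] - 6
Before t := t - t - 1: 3*a[z] <= -18 ==> 3*a[-1] > a[1] - 5
Answer: WP = 3*a[z] <= -18 ==> 3*a[-1] > a[1] - 5


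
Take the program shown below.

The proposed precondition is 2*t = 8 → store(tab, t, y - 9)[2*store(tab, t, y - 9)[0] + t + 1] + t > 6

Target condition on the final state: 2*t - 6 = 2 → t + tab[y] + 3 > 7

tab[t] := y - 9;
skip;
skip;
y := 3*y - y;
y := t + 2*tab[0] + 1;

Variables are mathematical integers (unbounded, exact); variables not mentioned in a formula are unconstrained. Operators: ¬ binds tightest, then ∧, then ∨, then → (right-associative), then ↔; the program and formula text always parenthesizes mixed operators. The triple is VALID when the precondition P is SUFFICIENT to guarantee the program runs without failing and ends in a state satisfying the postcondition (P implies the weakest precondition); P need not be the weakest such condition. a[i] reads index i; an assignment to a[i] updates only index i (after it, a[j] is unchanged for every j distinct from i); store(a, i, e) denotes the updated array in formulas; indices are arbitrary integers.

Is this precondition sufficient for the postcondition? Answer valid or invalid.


Working backward. After the program, the postcondition 2*t - 6 = 2 → t + tab[y] + 3 > 7 must hold; in canonical form it is 2*t = 8 → tab[y] + t > 4.
Before y := t + 2*tab[0] + 1: 2*t = 8 → tab[2*tab[0] + t + 1] + t > 4
Before y := 3*y - y: 2*t = 8 → tab[2*tab[0] + t + 1] + t > 4
Before skip: 2*t = 8 → tab[2*tab[0] + t + 1] + t > 4
Before skip: 2*t = 8 → tab[2*tab[0] + t + 1] + t > 4
Before tab[t] := y - 9: 2*t = 8 → store(tab, t, y - 9)[2*store(tab, t, y - 9)[0] + t + 1] + t > 4
The weakest precondition is 2*t = 8 → store(tab, t, y - 9)[2*store(tab, t, y - 9)[0] + t + 1] + t > 4.
Check whether 2*t = 8 → store(tab, t, y - 9)[2*store(tab, t, y - 9)[0] + t + 1] + t > 6 implies it.
Every state satisfying the precondition satisfies the weakest precondition: the implication holds.
Answer: valid


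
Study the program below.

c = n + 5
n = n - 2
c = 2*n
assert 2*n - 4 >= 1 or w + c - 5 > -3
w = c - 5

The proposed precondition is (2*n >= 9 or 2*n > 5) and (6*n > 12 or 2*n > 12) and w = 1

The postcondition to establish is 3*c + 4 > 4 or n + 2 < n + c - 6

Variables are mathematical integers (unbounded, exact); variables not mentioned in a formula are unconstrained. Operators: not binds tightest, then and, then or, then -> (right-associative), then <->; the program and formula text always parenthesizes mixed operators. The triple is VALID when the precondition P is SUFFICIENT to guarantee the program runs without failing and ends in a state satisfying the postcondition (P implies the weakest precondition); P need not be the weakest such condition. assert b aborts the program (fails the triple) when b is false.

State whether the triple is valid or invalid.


Working backward. After the program, the postcondition 3*c + 4 > 4 or n + 2 < n + c - 6 must hold; in canonical form it is 3*c > 0 or c > 8.
Before w := c - 5: 3*c > 0 or c > 8
Before assert 2*n - 4 >= 1 or w + c - 5 > -3: (2*n >= 5 or c + w > 2) and (3*c > 0 or c > 8)
Before c := 2*n: (2*n >= 5 or 2*n + w > 2) and (6*n > 0 or 2*n > 8)
Before n := n - 2: (2*n >= 9 or 2*n + w > 6) and (6*n > 12 or 2*n > 12)
Before c := n + 5: (2*n >= 9 or 2*n + w > 6) and (6*n > 12 or 2*n > 12)
The weakest precondition is (2*n >= 9 or 2*n + w > 6) and (6*n > 12 or 2*n > 12).
Check whether (2*n >= 9 or 2*n > 5) and (6*n > 12 or 2*n > 12) and w = 1 implies it.
Every state satisfying the precondition satisfies the weakest precondition: the implication holds.
Answer: valid


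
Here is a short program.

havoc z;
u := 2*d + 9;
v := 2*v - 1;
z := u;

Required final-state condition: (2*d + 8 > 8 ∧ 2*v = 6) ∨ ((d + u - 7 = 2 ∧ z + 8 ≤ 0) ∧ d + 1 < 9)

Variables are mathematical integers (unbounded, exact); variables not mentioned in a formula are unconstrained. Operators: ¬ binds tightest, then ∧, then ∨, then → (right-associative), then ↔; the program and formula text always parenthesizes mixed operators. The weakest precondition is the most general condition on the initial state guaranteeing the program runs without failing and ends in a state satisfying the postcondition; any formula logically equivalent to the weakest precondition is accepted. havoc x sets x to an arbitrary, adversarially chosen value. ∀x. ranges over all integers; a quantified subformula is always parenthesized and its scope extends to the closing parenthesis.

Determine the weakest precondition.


Working backward. After the program, the postcondition (2*d + 8 > 8 ∧ 2*v = 6) ∨ ((d + u - 7 = 2 ∧ z + 8 ≤ 0) ∧ d + 1 < 9) must hold; in canonical form it is (2*d > 0 ∧ 2*v = 6) ∨ (d + u = 9 ∧ z ≤ -8 ∧ d < 8).
Before z := u: (2*d > 0 ∧ 2*v = 6) ∨ (d + u = 9 ∧ u ≤ -8 ∧ d < 8)
Before v := 2*v - 1: (2*d > 0 ∧ 4*v = 8) ∨ (d + u = 9 ∧ u ≤ -8 ∧ d < 8)
Before u := 2*d + 9: (2*d > 0 ∧ 4*v = 8) ∨ (3*d = 0 ∧ 2*d ≤ -17 ∧ d < 8)
Before havoc z: (2*d > 0 ∧ 4*v = 8) ∨ (3*d = 0 ∧ 2*d ≤ -17 ∧ d < 8)
Answer: WP = (2*d > 0 ∧ 4*v = 8) ∨ (3*d = 0 ∧ 2*d ≤ -17 ∧ d < 8)


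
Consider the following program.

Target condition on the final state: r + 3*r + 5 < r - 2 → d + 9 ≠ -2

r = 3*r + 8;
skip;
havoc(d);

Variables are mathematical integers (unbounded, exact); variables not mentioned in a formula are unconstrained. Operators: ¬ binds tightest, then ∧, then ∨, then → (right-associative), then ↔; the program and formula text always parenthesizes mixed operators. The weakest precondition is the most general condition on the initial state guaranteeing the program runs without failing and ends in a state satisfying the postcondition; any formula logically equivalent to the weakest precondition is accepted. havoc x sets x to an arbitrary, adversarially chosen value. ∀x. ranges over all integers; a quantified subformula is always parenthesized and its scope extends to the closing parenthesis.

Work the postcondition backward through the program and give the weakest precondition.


Working backward. After the program, the postcondition r + 3*r + 5 < r - 2 → d + 9 ≠ -2 must hold; in canonical form it is 3*r < -7 → d ≠ -11.
Before havoc d: ∀d_1. (3*r < -7 → d_1 ≠ -11)
Before skip: ∀d_1. (3*r < -7 → d_1 ≠ -11)
Before r := 3*r + 8: ∀d_1. (9*r < -31 → d_1 ≠ -11)
Answer: WP = ∀d_1. (9*r < -31 → d_1 ≠ -11)


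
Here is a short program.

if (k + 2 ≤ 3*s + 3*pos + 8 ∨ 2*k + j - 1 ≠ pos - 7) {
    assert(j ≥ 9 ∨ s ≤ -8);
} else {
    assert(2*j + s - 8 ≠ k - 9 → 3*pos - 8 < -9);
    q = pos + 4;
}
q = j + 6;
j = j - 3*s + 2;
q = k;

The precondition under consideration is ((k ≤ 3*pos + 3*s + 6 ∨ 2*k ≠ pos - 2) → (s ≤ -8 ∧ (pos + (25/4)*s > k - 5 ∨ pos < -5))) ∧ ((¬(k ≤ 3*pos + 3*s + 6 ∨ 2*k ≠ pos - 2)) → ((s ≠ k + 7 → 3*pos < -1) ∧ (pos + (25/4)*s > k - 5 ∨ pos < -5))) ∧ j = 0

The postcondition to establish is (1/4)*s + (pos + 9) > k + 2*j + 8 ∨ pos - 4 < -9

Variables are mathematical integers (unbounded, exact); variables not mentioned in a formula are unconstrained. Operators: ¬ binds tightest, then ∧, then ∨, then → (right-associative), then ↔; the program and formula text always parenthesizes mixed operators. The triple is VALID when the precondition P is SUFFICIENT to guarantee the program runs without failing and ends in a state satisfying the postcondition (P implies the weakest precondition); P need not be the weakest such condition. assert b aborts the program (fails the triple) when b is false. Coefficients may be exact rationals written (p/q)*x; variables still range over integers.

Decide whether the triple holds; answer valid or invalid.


Working backward. After the program, the postcondition (1/4)*s + (pos + 9) > k + 2*j + 8 ∨ pos - 4 < -9 must hold; in canonical form it is pos + (1/4)*s > 2*j + k - 1 ∨ pos < -5.
Before q := k: pos + (1/4)*s > 2*j + k - 1 ∨ pos < -5
Before j := j - 3*s + 2: pos + (25/4)*s > 2*j + k + 3 ∨ pos < -5
Before q := j + 6: pos + (25/4)*s > 2*j + k + 3 ∨ pos < -5
Then branch requires (j ≥ 9 ∨ s ≤ -8) ∧ (pos + (25/4)*s > 2*j + k + 3 ∨ pos < -5); else branch requires (2*j + s ≠ k - 1 → 3*pos < -1) ∧ (pos + (25/4)*s > 2*j + k + 3 ∨ pos < -5).
Before the if: ((k ≤ 3*pos + 3*s + 6 ∨ j + 2*k ≠ pos - 6) → ((j ≥ 9 ∨ s ≤ -8) ∧ (pos + (25/4)*s > 2*j + k + 3 ∨ pos < -5))) ∧ ((¬(k ≤ 3*pos + 3*s + 6 ∨ j + 2*k ≠ pos - 6)) → ((2*j + s ≠ k - 1 → 3*pos < -1) ∧ (pos + (25/4)*s > 2*j + k + 3 ∨ pos < -5)))
The weakest precondition is ((k ≤ 3*pos + 3*s + 6 ∨ j + 2*k ≠ pos - 6) → ((j ≥ 9 ∨ s ≤ -8) ∧ (pos + (25/4)*s > 2*j + k + 3 ∨ pos < -5))) ∧ ((¬(k ≤ 3*pos + 3*s + 6 ∨ j + 2*k ≠ pos - 6)) → ((2*j + s ≠ k - 1 → 3*pos < -1) ∧ (pos + (25/4)*s > 2*j + k + 3 ∨ pos < -5))).
Check whether ((k ≤ 3*pos + 3*s + 6 ∨ 2*k ≠ pos - 2) → (s ≤ -8 ∧ (pos + (25/4)*s > k - 5 ∨ pos < -5))) ∧ ((¬(k ≤ 3*pos + 3*s + 6 ∨ 2*k ≠ pos - 2)) → ((s ≠ k + 7 → 3*pos < -1) ∧ (pos + (25/4)*s > k - 5 ∨ pos < -5))) ∧ j = 0 implies it.
Countermodel: at the initial state j = 0, k = -4, pos = -6, s = -5, the precondition holds but the weakest precondition fails.
Answer: invalid
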